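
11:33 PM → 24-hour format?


23:33

Input: 11:33 PM
PM: 11 + 12 = 23


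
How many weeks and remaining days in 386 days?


Weeks: 386 ÷ 7 = 55 remainder 1

55 weeks 1 days


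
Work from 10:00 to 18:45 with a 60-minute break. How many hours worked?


7h 45m (465 minutes)

Total time = (18×60+45) - (10×60+0)
= 1125 - 600 = 525 min
Minus break: 525 - 60 = 465 min
= 7h 45m


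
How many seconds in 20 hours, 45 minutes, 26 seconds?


Hours: 20 × 3600 = 72000
Minutes: 45 × 60 = 2700
Seconds: 26
Total = 72000 + 2700 + 26 = 74726

74726 seconds


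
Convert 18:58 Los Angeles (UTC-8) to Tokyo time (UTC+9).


11:58 (next day)

Time difference = UTC+9 - UTC-8 = +17 hours
New hour = (18 + 17) mod 24
= 35 mod 24 = 11
Minutes unchanged → 11:58; 35 ≥ 24 → next day


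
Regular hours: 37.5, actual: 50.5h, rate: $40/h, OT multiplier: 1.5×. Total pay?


Regular: 37.5h × $40 = $1500.00
Overtime: 50.5 - 37.5 = 13.0h
OT pay: 13.0h × $40 × 1.5 = $780.00
Total = $1500.00 + $780.00 = $2280.00

$2280.00


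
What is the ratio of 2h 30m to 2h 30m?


Duration 1: 150 minutes
Duration 2: 150 minutes
Ratio = 150:150
GCD = 150
Simplified = 1:1
As a decimal: 1/1 = 1.00

1:1 (1.00)


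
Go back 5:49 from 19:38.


13:49

Start: 1178 minutes from midnight
Subtract: 349 minutes
Remaining: 1178 - 349 = 829
Hours: 13, Minutes: 49


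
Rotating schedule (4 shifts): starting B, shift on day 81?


Shift B

Shifts: A, B, C, D
Start: B (index 1)
Day 81: (1 + 81 - 1) mod 4
= 81 mod 4
= 1
Index 1 → shift B


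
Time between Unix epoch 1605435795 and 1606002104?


566309 seconds (157.3 hours / 6.55 days)

Difference = 1606002104 - 1605435795 = 566309 seconds
In hours: 566309 / 3600 ≈ 157.3
In days: 566309 / 86400 ≈ 6.55


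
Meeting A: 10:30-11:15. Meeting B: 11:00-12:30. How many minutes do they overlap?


15 minutes

Meeting A: 630-675 (in minutes from midnight)
Meeting B: 660-750
Overlap start = max(630, 660) = 660
Overlap end = min(675, 750) = 675
Overlap = max(0, 675 - 660) = 15 min


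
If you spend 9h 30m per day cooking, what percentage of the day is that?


39.6%

Time: 570 minutes
Day: 1440 minutes
Percentage = (570/1440) × 100 ≈ 39.6%


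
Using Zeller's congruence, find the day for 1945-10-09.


Tuesday

Zeller's congruence:
q=9, m=10, k=45, j=19
h = (9 + ⌊13×11/5⌋ + 45 + ⌊45/4⌋ + ⌊19/4⌋ - 2×19) mod 7
= (9 + 28 + 45 + 11 + 4 - 38) mod 7
= 59 mod 7 = 3
h=3 → Tuesday


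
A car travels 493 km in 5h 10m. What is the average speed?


95.4 km/h

Distance: 493 km
Time: 5h 10m = 310 min = 310/60 = 31/6 hours
Speed = 493 ÷ (31/6) = 493 × 6 / 31 = 2958/31 ≈ 95.4 km/h


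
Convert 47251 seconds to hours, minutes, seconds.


13h 7m 31s

Hours: 47251 ÷ 3600 = 13 remainder 451
Minutes: 451 ÷ 60 = 7 remainder 31
Seconds: 31


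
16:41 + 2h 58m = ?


Start: 1001 minutes from midnight
Add: 178 minutes
Total: 1179 minutes
Hours: 1179 ÷ 60 = 19 remainder 39

19:39


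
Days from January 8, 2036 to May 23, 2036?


136 days

From January 8, 2036 to May 23, 2036
Rest of January 2036: 31 - 8 = 23
Full months: February 2036 29, March 31, April 30
Days into May 2036: 23
Total = 23 + 29 + 31 + 30 + 23 = 136 days


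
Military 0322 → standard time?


3:22 AM

Hour: 3
3 < 12 → AM


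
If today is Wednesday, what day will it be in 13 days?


Tuesday

Start: Wednesday (index 2)
(2 + 13) mod 7
= 15 mod 7
= 1
Index 1 → Tuesday


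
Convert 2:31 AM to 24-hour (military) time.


02:31

Input: 2:31 AM
AM hour stays: 2


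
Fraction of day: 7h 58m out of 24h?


Total minutes: 7×60 + 58 = 478
Day = 24×60 = 1440 minutes
Fraction = 478/1440 ≈ 0.3319
As a percentage: 478/1440 × 100 ≈ 33.19%

0.3319 (33.19%)


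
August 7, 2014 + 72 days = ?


Start: August 7, 2014
Add 72 days
August 7 → September 1: 31 - 7 + 1 = 25 days (72 - 25 = 47 left)
September 1 → October 1: 30 - 1 + 1 = 30 days (47 - 30 = 17 left)
October 1 + 17 = October 18, 2014

October 18, 2014


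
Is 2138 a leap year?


No

Rules: divisible by 4 AND (not by 100 OR by 400)
2138 ÷ 4 = 534 remainder 2 → not divisible by 4
Not divisible by 4 → not a leap year


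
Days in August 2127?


Month: August (month 8)
August has 31 days

31 days


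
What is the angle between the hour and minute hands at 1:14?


47.0°

Hour hand = 1×30 + 14×0.5 = 37.0°
Minute hand = 14×6 = 84°
Difference = |37.0 - 84| = 47.0°


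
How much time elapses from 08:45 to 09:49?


1h 4m

End time in minutes: 9×60 + 49 = 589
Start time in minutes: 8×60 + 45 = 525
Difference = 589 - 525 = 64 minutes
= 1 hours 4 minutes


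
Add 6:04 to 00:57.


07:01

Start: 57 minutes from midnight
Add: 364 minutes
Total: 421 minutes
Hours: 421 ÷ 60 = 7 remainder 1


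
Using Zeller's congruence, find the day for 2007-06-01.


Zeller's congruence:
q=1, m=6, k=7, j=20
h = (1 + ⌊13×7/5⌋ + 7 + ⌊7/4⌋ + ⌊20/4⌋ - 2×20) mod 7
= (1 + 18 + 7 + 1 + 5 - 40) mod 7
= -8 mod 7 = 6
h=6 → Friday

Friday


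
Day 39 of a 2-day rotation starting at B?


Shifts: A, B
Start: B (index 1)
Day 39: (1 + 39 - 1) mod 2
= 39 mod 2
= 1
Index 1 → shift B

Shift B


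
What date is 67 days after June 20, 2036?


August 26, 2036

Start: June 20, 2036
Add 67 days
June 20 → July 1: 30 - 20 + 1 = 11 days (67 - 11 = 56 left)
July 1 → August 1: 31 - 1 + 1 = 31 days (56 - 31 = 25 left)
August 1 + 25 = August 26, 2036


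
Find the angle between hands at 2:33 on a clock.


Hour hand = 2×30 + 33×0.5 = 76.5°
Minute hand = 33×6 = 198°
Difference = |76.5 - 198| = 121.5°

121.5°


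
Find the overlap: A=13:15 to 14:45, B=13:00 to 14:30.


Meeting A: 795-885 (in minutes from midnight)
Meeting B: 780-870
Overlap start = max(795, 780) = 795
Overlap end = min(885, 870) = 870
Overlap = max(0, 870 - 795) = 75 min

75 minutes


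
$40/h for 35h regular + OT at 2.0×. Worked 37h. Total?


$1560.00

Regular: 35h × $40 = $1400.00
Overtime: 37 - 35 = 2h
OT pay: 2h × $40 × 2.0 = $160.00
Total = $1400.00 + $160.00 = $1560.00


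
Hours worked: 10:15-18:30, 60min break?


7h 15m (435 minutes)

Total time = (18×60+30) - (10×60+15)
= 1110 - 615 = 495 min
Minus break: 495 - 60 = 435 min
= 7h 15m


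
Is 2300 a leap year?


No

Rules: divisible by 4 AND (not by 100 OR by 400)
2300 ÷ 4 = 575 exactly → divisible by 4
2300 ÷ 100 = 23 exactly → divisible by 100
2300 ÷ 400 = 5 remainder 300 → not divisible by 400
Divisible by 100 but not by 400 → not a leap year


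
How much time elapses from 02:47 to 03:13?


End time in minutes: 3×60 + 13 = 193
Start time in minutes: 2×60 + 47 = 167
Difference = 193 - 167 = 26 minutes
= 0 hours 26 minutes

0h 26m


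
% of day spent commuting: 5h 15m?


21.9%

Time: 315 minutes
Day: 1440 minutes
Percentage = (315/1440) × 100 ≈ 21.9%


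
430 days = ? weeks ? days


Weeks: 430 ÷ 7 = 61 remainder 3

61 weeks 3 days


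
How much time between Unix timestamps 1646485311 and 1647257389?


772078 seconds (214.5 hours / 8.94 days)

Difference = 1647257389 - 1646485311 = 772078 seconds
In hours: 772078 / 3600 ≈ 214.5
In days: 772078 / 86400 ≈ 8.94


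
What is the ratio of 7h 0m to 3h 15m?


28:13 (2.15)

Duration 1: 420 minutes
Duration 2: 195 minutes
Ratio = 420:195
GCD = 15
Simplified = 28:13
As a decimal: 28/13 ≈ 2.15


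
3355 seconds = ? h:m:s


Hours: 3355 ÷ 3600 = 0 remainder 3355
Minutes: 3355 ÷ 60 = 55 remainder 55
Seconds: 55

0h 55m 55s


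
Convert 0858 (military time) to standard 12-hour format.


8:58 AM

Hour: 8
8 < 12 → AM


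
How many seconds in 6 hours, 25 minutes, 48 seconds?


Hours: 6 × 3600 = 21600
Minutes: 25 × 60 = 1500
Seconds: 48
Total = 21600 + 1500 + 48 = 23148

23148 seconds


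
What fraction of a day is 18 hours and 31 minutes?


Total minutes: 18×60 + 31 = 1111
Day = 24×60 = 1440 minutes
Fraction = 1111/1440 ≈ 0.7715
As a percentage: 1111/1440 × 100 ≈ 77.15%

0.7715 (77.15%)


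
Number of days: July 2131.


31 days

Month: July (month 7)
July has 31 days


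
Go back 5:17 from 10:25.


Start: 625 minutes from midnight
Subtract: 317 minutes
Remaining: 625 - 317 = 308
Hours: 5, Minutes: 8

05:08


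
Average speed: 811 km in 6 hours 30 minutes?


Distance: 811 km
Time: 6h 30m = 390 min = 390/60 = 13/2 hours
Speed = 811 ÷ (13/2) = 811 × 2 / 13 = 1622/13 ≈ 124.8 km/h

124.8 km/h


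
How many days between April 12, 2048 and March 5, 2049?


327 days

From April 12, 2048 to March 5, 2049
Rest of April 2048: 30 - 12 = 18
Full months: May 31, June 30, July 31, August 31, September 30, October 31, November 30, December 31, January 31, February 2049 28
Days into March 2049: 5
Total = 18 + 31 + 30 + 31 + 31 + 30 + 31 + 30 + 31 + 31 + 28 + 5 = 327 days


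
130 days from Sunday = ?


Thursday

Start: Sunday (index 6)
(6 + 130) mod 7
= 136 mod 7
= 3
Index 3 → Thursday


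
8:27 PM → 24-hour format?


Input: 8:27 PM
PM: 8 + 12 = 20

20:27


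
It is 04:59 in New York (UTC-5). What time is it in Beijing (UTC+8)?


17:59

Time difference = UTC+8 - UTC-5 = +13 hours
New hour = (4 + 13) mod 24
= 17 mod 24 = 17
Minutes unchanged → 17:59


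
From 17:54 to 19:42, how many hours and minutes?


End time in minutes: 19×60 + 42 = 1182
Start time in minutes: 17×60 + 54 = 1074
Difference = 1182 - 1074 = 108 minutes
= 1 hours 48 minutes

1h 48m


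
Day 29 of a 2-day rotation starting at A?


Shift A

Shifts: A, B
Start: A (index 0)
Day 29: (0 + 29 - 1) mod 2
= 28 mod 2
= 0
Index 0 → shift A


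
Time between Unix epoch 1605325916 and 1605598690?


272774 seconds (75.8 hours / 3.16 days)

Difference = 1605598690 - 1605325916 = 272774 seconds
In hours: 272774 / 3600 ≈ 75.8
In days: 272774 / 86400 ≈ 3.16


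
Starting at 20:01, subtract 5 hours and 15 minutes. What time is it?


Start: 1201 minutes from midnight
Subtract: 315 minutes
Remaining: 1201 - 315 = 886
Hours: 14, Minutes: 46

14:46


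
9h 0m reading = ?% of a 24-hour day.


Time: 540 minutes
Day: 1440 minutes
Percentage = (540/1440) × 100 = 37.5%

37.5%


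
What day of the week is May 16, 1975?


Friday

Zeller's congruence:
q=16, m=5, k=75, j=19
h = (16 + ⌊13×6/5⌋ + 75 + ⌊75/4⌋ + ⌊19/4⌋ - 2×19) mod 7
= (16 + 15 + 75 + 18 + 4 - 38) mod 7
= 90 mod 7 = 6
h=6 → Friday


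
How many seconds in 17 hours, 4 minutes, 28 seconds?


Hours: 17 × 3600 = 61200
Minutes: 4 × 60 = 240
Seconds: 28
Total = 61200 + 240 + 28 = 61468

61468 seconds


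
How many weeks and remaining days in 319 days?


Weeks: 319 ÷ 7 = 45 remainder 4

45 weeks 4 days


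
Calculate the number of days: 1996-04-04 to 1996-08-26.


144 days

From April 4, 1996 to August 26, 1996
Rest of April 1996: 30 - 4 = 26
Full months: May 31, June 30, July 31
Days into August 1996: 26
Total = 26 + 31 + 30 + 31 + 26 = 144 days


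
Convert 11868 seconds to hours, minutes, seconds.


3h 17m 48s

Hours: 11868 ÷ 3600 = 3 remainder 1068
Minutes: 1068 ÷ 60 = 17 remainder 48
Seconds: 48


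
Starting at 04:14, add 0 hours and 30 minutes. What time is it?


Start: 254 minutes from midnight
Add: 30 minutes
Total: 284 minutes
Hours: 284 ÷ 60 = 4 remainder 44

04:44


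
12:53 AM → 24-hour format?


00:53

Input: 12:53 AM
12 AM → 00 (midnight)


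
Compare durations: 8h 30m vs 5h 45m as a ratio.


Duration 1: 510 minutes
Duration 2: 345 minutes
Ratio = 510:345
GCD = 15
Simplified = 34:23
As a decimal: 34/23 ≈ 1.48

34:23 (1.48)


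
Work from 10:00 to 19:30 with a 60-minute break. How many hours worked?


8h 30m (510 minutes)

Total time = (19×60+30) - (10×60+0)
= 1170 - 600 = 570 min
Minus break: 570 - 60 = 510 min
= 8h 30m


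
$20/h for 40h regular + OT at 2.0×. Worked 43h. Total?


Regular: 40h × $20 = $800.00
Overtime: 43 - 40 = 3h
OT pay: 3h × $20 × 2.0 = $120.00
Total = $800.00 + $120.00 = $920.00

$920.00


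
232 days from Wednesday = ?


Thursday

Start: Wednesday (index 2)
(2 + 232) mod 7
= 234 mod 7
= 3
Index 3 → Thursday


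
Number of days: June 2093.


30 days

Month: June (month 6)
June has 30 days


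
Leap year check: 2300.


Rules: divisible by 4 AND (not by 100 OR by 400)
2300 ÷ 4 = 575 exactly → divisible by 4
2300 ÷ 100 = 23 exactly → divisible by 100
2300 ÷ 400 = 5 remainder 300 → not divisible by 400
Divisible by 100 but not by 400 → not a leap year

No


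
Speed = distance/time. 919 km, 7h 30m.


Distance: 919 km
Time: 7h 30m = 450 min = 450/60 = 15/2 hours
Speed = 919 ÷ (15/2) = 919 × 2 / 15 = 1838/15 ≈ 122.5 km/h

122.5 km/h


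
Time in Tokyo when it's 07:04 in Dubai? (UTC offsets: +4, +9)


Time difference = UTC+9 - UTC+4 = +5 hours
New hour = (7 + 5) mod 24
= 12 mod 24 = 12
Minutes unchanged → 12:04

12:04


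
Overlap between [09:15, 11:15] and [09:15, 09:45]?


30 minutes

Meeting A: 555-675 (in minutes from midnight)
Meeting B: 555-585
Overlap start = max(555, 555) = 555
Overlap end = min(675, 585) = 585
Overlap = max(0, 585 - 555) = 30 min


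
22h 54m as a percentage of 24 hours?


0.9542 (95.42%)

Total minutes: 22×60 + 54 = 1374
Day = 24×60 = 1440 minutes
Fraction = 1374/1440 ≈ 0.9542
As a percentage: 1374/1440 × 100 ≈ 95.42%


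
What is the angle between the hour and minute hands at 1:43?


Hour hand = 1×30 + 43×0.5 = 51.5°
Minute hand = 43×6 = 258°
Difference = |51.5 - 258| = 206.5°
Since > 180°: 360 - 206.5 = 153.5°

153.5°


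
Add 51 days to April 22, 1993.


Start: April 22, 1993
Add 51 days
April 22 → May 1: 30 - 22 + 1 = 9 days (51 - 9 = 42 left)
May 1 → June 1: 31 - 1 + 1 = 31 days (42 - 31 = 11 left)
June 1 + 11 = June 12, 1993

June 12, 1993


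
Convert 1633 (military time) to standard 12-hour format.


Hour: 16
16 - 12 = 4 → PM

4:33 PM


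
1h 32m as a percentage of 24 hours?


0.0639 (6.39%)

Total minutes: 1×60 + 32 = 92
Day = 24×60 = 1440 minutes
Fraction = 92/1440 ≈ 0.0639
As a percentage: 92/1440 × 100 ≈ 6.39%


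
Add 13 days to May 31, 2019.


Start: May 31, 2019
Add 13 days
May 31 → June 1: 31 - 31 + 1 = 1 days (13 - 1 = 12 left)
June 1 + 12 = June 13, 2019

June 13, 2019


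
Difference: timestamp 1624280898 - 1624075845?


205053 seconds (57.0 hours / 2.37 days)

Difference = 1624280898 - 1624075845 = 205053 seconds
In hours: 205053 / 3600 ≈ 57.0
In days: 205053 / 86400 ≈ 2.37


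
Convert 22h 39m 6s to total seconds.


81546 seconds

Hours: 22 × 3600 = 79200
Minutes: 39 × 60 = 2340
Seconds: 6
Total = 79200 + 2340 + 6 = 81546


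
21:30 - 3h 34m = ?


17:56

Start: 1290 minutes from midnight
Subtract: 214 minutes
Remaining: 1290 - 214 = 1076
Hours: 17, Minutes: 56


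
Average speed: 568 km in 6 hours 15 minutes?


Distance: 568 km
Time: 6h 15m = 375 min = 375/60 = 25/4 hours
Speed = 568 ÷ (25/4) = 568 × 4 / 25 = 2272/25 ≈ 90.9 km/h

90.9 km/h


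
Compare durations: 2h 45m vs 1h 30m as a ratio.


11:6 (1.83)

Duration 1: 165 minutes
Duration 2: 90 minutes
Ratio = 165:90
GCD = 15
Simplified = 11:6
As a decimal: 11/6 ≈ 1.83


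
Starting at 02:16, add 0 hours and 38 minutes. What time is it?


Start: 136 minutes from midnight
Add: 38 minutes
Total: 174 minutes
Hours: 174 ÷ 60 = 2 remainder 54

02:54


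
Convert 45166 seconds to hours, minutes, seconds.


Hours: 45166 ÷ 3600 = 12 remainder 1966
Minutes: 1966 ÷ 60 = 32 remainder 46
Seconds: 46

12h 32m 46s


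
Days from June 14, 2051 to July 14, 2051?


From June 14, 2051 to July 14, 2051
Rest of June 2051: 30 - 14 = 16
Days into July 2051: 14
Total = 16 + 14 = 30 days

30 days


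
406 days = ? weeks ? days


Weeks: 406 ÷ 7 = 58 remainder 0

58 weeks 0 days


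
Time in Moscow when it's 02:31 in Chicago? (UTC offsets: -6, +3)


11:31

Time difference = UTC+3 - UTC-6 = +9 hours
New hour = (2 + 9) mod 24
= 11 mod 24 = 11
Minutes unchanged → 11:31


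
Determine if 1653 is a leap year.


No

Rules: divisible by 4 AND (not by 100 OR by 400)
1653 ÷ 4 = 413 remainder 1 → not divisible by 4
Not divisible by 4 → not a leap year


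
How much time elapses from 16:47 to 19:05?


End time in minutes: 19×60 + 5 = 1145
Start time in minutes: 16×60 + 47 = 1007
Difference = 1145 - 1007 = 138 minutes
= 2 hours 18 minutes

2h 18m


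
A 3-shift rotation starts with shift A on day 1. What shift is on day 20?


Shifts: A, B, C
Start: A (index 0)
Day 20: (0 + 20 - 1) mod 3
= 19 mod 3
= 1
Index 1 → shift B

Shift B


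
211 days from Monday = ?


Start: Monday (index 0)
(0 + 211) mod 7
= 211 mod 7
= 1
Index 1 → Tuesday

Tuesday


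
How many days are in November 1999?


30 days

Month: November (month 11)
November has 30 days


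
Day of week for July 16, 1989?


Sunday

Zeller's congruence:
q=16, m=7, k=89, j=19
h = (16 + ⌊13×8/5⌋ + 89 + ⌊89/4⌋ + ⌊19/4⌋ - 2×19) mod 7
= (16 + 20 + 89 + 22 + 4 - 38) mod 7
= 113 mod 7 = 1
h=1 → Sunday


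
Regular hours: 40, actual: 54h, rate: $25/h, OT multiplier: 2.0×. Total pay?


$1700.00

Regular: 40h × $25 = $1000.00
Overtime: 54 - 40 = 14h
OT pay: 14h × $25 × 2.0 = $700.00
Total = $1000.00 + $700.00 = $1700.00


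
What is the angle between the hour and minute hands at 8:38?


Hour hand = 8×30 + 38×0.5 = 259.0°
Minute hand = 38×6 = 228°
Difference = |259.0 - 228| = 31.0°

31.0°


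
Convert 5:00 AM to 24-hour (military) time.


Input: 5:00 AM
AM hour stays: 5

05:00


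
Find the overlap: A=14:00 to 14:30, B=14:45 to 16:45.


Meeting A: 840-870 (in minutes from midnight)
Meeting B: 885-1005
Overlap start = max(840, 885) = 885
Overlap end = min(870, 1005) = 870
Overlap = max(0, 870 - 885) = 0 min

0 minutes


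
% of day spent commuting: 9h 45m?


Time: 585 minutes
Day: 1440 minutes
Percentage = (585/1440) × 100 ≈ 40.6%

40.6%


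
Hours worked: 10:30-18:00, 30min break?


7h 0m (420 minutes)

Total time = (18×60+0) - (10×60+30)
= 1080 - 630 = 450 min
Minus break: 450 - 30 = 420 min
= 7h 0m


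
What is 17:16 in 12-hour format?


Hour: 17
17 - 12 = 5 → PM

5:16 PM


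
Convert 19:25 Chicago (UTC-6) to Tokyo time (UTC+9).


10:25 (next day)

Time difference = UTC+9 - UTC-6 = +15 hours
New hour = (19 + 15) mod 24
= 34 mod 24 = 10
Minutes unchanged → 10:25; 34 ≥ 24 → next day


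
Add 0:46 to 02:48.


Start: 168 minutes from midnight
Add: 46 minutes
Total: 214 minutes
Hours: 214 ÷ 60 = 3 remainder 34

03:34


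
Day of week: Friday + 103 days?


Start: Friday (index 4)
(4 + 103) mod 7
= 107 mod 7
= 2
Index 2 → Wednesday

Wednesday


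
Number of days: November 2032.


Month: November (month 11)
November has 30 days

30 days


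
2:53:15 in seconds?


10395 seconds

Hours: 2 × 3600 = 7200
Minutes: 53 × 60 = 3180
Seconds: 15
Total = 7200 + 3180 + 15 = 10395


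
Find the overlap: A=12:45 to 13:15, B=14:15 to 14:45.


Meeting A: 765-795 (in minutes from midnight)
Meeting B: 855-885
Overlap start = max(765, 855) = 855
Overlap end = min(795, 885) = 795
Overlap = max(0, 795 - 855) = 0 min

0 minutes


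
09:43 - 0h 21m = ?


Start: 583 minutes from midnight
Subtract: 21 minutes
Remaining: 583 - 21 = 562
Hours: 9, Minutes: 22

09:22


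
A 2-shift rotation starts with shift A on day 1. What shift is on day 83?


Shift A

Shifts: A, B
Start: A (index 0)
Day 83: (0 + 83 - 1) mod 2
= 82 mod 2
= 0
Index 0 → shift A


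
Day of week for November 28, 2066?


Zeller's congruence:
q=28, m=11, k=66, j=20
h = (28 + ⌊13×12/5⌋ + 66 + ⌊66/4⌋ + ⌊20/4⌋ - 2×20) mod 7
= (28 + 31 + 66 + 16 + 5 - 40) mod 7
= 106 mod 7 = 1
h=1 → Sunday

Sunday


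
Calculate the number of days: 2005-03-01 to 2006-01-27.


From March 1, 2005 to January 27, 2006
Rest of March 2005: 31 - 1 = 30
Full months: April 30, May 31, June 30, July 31, August 31, September 30, October 31, November 30, December 31
Days into January 2006: 27
Total = 30 + 30 + 31 + 30 + 31 + 31 + 30 + 31 + 30 + 31 + 27 = 332 days

332 days


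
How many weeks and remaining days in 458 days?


Weeks: 458 ÷ 7 = 65 remainder 3

65 weeks 3 days


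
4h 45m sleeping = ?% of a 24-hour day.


19.8%

Time: 285 minutes
Day: 1440 minutes
Percentage = (285/1440) × 100 ≈ 19.8%


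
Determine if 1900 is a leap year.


Rules: divisible by 4 AND (not by 100 OR by 400)
1900 ÷ 4 = 475 exactly → divisible by 4
1900 ÷ 100 = 19 exactly → divisible by 100
1900 ÷ 400 = 4 remainder 300 → not divisible by 400
Divisible by 100 but not by 400 → not a leap year

No


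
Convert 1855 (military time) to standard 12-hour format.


6:55 PM

Hour: 18
18 - 12 = 6 → PM


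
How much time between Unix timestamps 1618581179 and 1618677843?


96664 seconds (26.9 hours / 1.12 days)

Difference = 1618677843 - 1618581179 = 96664 seconds
In hours: 96664 / 3600 ≈ 26.9
In days: 96664 / 86400 ≈ 1.12


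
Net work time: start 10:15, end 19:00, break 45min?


8h 0m (480 minutes)

Total time = (19×60+0) - (10×60+15)
= 1140 - 615 = 525 min
Minus break: 525 - 45 = 480 min
= 8h 0m


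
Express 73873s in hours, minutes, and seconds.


Hours: 73873 ÷ 3600 = 20 remainder 1873
Minutes: 1873 ÷ 60 = 31 remainder 13
Seconds: 13

20h 31m 13s


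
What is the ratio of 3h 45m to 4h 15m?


15:17 (0.88)

Duration 1: 225 minutes
Duration 2: 255 minutes
Ratio = 225:255
GCD = 15
Simplified = 15:17
As a decimal: 15/17 ≈ 0.88


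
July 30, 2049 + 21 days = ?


Start: July 30, 2049
Add 21 days
July 30 → August 1: 31 - 30 + 1 = 2 days (21 - 2 = 19 left)
August 1 + 19 = August 20, 2049

August 20, 2049


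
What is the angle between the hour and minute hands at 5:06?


117.0°

Hour hand = 5×30 + 6×0.5 = 153.0°
Minute hand = 6×6 = 36°
Difference = |153.0 - 36| = 117.0°


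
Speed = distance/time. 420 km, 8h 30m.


49.4 km/h

Distance: 420 km
Time: 8h 30m = 510 min = 510/60 = 17/2 hours
Speed = 420 ÷ (17/2) = 420 × 2 / 17 = 840/17 ≈ 49.4 km/h


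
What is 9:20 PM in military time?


Input: 9:20 PM
PM: 9 + 12 = 21

21:20


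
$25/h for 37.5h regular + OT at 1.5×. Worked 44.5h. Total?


Regular: 37.5h × $25 = $937.50
Overtime: 44.5 - 37.5 = 7.0h
OT pay: 7.0h × $25 × 1.5 = $262.50
Total = $937.50 + $262.50 = $1200.00

$1200.00


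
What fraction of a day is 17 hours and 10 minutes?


Total minutes: 17×60 + 10 = 1030
Day = 24×60 = 1440 minutes
Fraction = 1030/1440 ≈ 0.7153
As a percentage: 1030/1440 × 100 ≈ 71.53%

0.7153 (71.53%)


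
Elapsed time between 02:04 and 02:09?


End time in minutes: 2×60 + 9 = 129
Start time in minutes: 2×60 + 4 = 124
Difference = 129 - 124 = 5 minutes
= 0 hours 5 minutes

0h 5m


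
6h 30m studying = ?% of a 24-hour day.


Time: 390 minutes
Day: 1440 minutes
Percentage = (390/1440) × 100 ≈ 27.1%

27.1%


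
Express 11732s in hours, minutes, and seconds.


3h 15m 32s

Hours: 11732 ÷ 3600 = 3 remainder 932
Minutes: 932 ÷ 60 = 15 remainder 32
Seconds: 32


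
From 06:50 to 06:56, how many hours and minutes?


End time in minutes: 6×60 + 56 = 416
Start time in minutes: 6×60 + 50 = 410
Difference = 416 - 410 = 6 minutes
= 0 hours 6 minutes

0h 6m


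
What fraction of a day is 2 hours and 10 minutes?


Total minutes: 2×60 + 10 = 130
Day = 24×60 = 1440 minutes
Fraction = 130/1440 ≈ 0.0903
As a percentage: 130/1440 × 100 ≈ 9.03%

0.0903 (9.03%)


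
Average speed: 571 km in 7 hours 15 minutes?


Distance: 571 km
Time: 7h 15m = 435 min = 435/60 = 29/4 hours
Speed = 571 ÷ (29/4) = 571 × 4 / 29 = 2284/29 ≈ 78.8 km/h

78.8 km/h


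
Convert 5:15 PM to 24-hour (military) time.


17:15

Input: 5:15 PM
PM: 5 + 12 = 17


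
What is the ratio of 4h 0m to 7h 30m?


Duration 1: 240 minutes
Duration 2: 450 minutes
Ratio = 240:450
GCD = 30
Simplified = 8:15
As a decimal: 8/15 ≈ 0.53

8:15 (0.53)


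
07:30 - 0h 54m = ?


06:36

Start: 450 minutes from midnight
Subtract: 54 minutes
Remaining: 450 - 54 = 396
Hours: 6, Minutes: 36


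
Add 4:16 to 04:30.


Start: 270 minutes from midnight
Add: 256 minutes
Total: 526 minutes
Hours: 526 ÷ 60 = 8 remainder 46

08:46


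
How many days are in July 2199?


31 days

Month: July (month 7)
July has 31 days


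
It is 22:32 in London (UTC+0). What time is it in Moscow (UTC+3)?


Time difference = UTC+3 - UTC+0 = +3 hours
New hour = (22 + 3) mod 24
= 25 mod 24 = 1
Minutes unchanged → 01:32; 25 ≥ 24 → next day

01:32 (next day)


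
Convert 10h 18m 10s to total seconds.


37090 seconds

Hours: 10 × 3600 = 36000
Minutes: 18 × 60 = 1080
Seconds: 10
Total = 36000 + 1080 + 10 = 37090


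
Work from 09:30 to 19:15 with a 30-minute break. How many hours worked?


Total time = (19×60+15) - (9×60+30)
= 1155 - 570 = 585 min
Minus break: 585 - 30 = 555 min
= 9h 15m

9h 15m (555 minutes)


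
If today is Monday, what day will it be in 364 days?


Start: Monday (index 0)
(0 + 364) mod 7
= 364 mod 7
= 0
Index 0 → Monday

Monday


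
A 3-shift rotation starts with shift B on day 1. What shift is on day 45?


Shifts: A, B, C
Start: B (index 1)
Day 45: (1 + 45 - 1) mod 3
= 45 mod 3
= 0
Index 0 → shift A

Shift A


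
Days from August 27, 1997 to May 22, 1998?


From August 27, 1997 to May 22, 1998
Rest of August 1997: 31 - 27 = 4
Full months: September 30, October 31, November 30, December 31, January 31, February 1998 28, March 31, April 30
Days into May 1998: 22
Total = 4 + 30 + 31 + 30 + 31 + 31 + 28 + 31 + 30 + 22 = 268 days

268 days


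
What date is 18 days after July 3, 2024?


Start: July 3, 2024
Add 18 days
July 3 + 18 = July 21, 2024

July 21, 2024


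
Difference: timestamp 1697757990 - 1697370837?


Difference = 1697757990 - 1697370837 = 387153 seconds
In hours: 387153 / 3600 ≈ 107.5
In days: 387153 / 86400 ≈ 4.48

387153 seconds (107.5 hours / 4.48 days)


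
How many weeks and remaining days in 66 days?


9 weeks 3 days

Weeks: 66 ÷ 7 = 9 remainder 3


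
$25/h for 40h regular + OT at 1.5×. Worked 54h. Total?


Regular: 40h × $25 = $1000.00
Overtime: 54 - 40 = 14h
OT pay: 14h × $25 × 1.5 = $525.00
Total = $1000.00 + $525.00 = $1525.00

$1525.00


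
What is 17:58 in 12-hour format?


5:58 PM

Hour: 17
17 - 12 = 5 → PM


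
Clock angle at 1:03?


Hour hand = 1×30 + 3×0.5 = 31.5°
Minute hand = 3×6 = 18°
Difference = |31.5 - 18| = 13.5°

13.5°


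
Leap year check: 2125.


Rules: divisible by 4 AND (not by 100 OR by 400)
2125 ÷ 4 = 531 remainder 1 → not divisible by 4
Not divisible by 4 → not a leap year

No


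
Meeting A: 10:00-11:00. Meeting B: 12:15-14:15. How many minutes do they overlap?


0 minutes

Meeting A: 600-660 (in minutes from midnight)
Meeting B: 735-855
Overlap start = max(600, 735) = 735
Overlap end = min(660, 855) = 660
Overlap = max(0, 660 - 735) = 0 min


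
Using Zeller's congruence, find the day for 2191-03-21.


Monday

Zeller's congruence:
q=21, m=3, k=91, j=21
h = (21 + ⌊13×4/5⌋ + 91 + ⌊91/4⌋ + ⌊21/4⌋ - 2×21) mod 7
= (21 + 10 + 91 + 22 + 5 - 42) mod 7
= 107 mod 7 = 2
h=2 → Monday


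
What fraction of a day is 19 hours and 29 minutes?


0.8118 (81.18%)

Total minutes: 19×60 + 29 = 1169
Day = 24×60 = 1440 minutes
Fraction = 1169/1440 ≈ 0.8118
As a percentage: 1169/1440 × 100 ≈ 81.18%


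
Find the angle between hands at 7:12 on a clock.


144.0°

Hour hand = 7×30 + 12×0.5 = 216.0°
Minute hand = 12×6 = 72°
Difference = |216.0 - 72| = 144.0°


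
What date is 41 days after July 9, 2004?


Start: July 9, 2004
Add 41 days
July 9 → August 1: 31 - 9 + 1 = 23 days (41 - 23 = 18 left)
August 1 + 18 = August 19, 2004

August 19, 2004


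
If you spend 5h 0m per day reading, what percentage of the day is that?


Time: 300 minutes
Day: 1440 minutes
Percentage = (300/1440) × 100 ≈ 20.8%

20.8%


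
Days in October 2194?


31 days

Month: October (month 10)
October has 31 days


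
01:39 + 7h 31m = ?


Start: 99 minutes from midnight
Add: 451 minutes
Total: 550 minutes
Hours: 550 ÷ 60 = 9 remainder 10

09:10


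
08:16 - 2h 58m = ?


05:18

Start: 496 minutes from midnight
Subtract: 178 minutes
Remaining: 496 - 178 = 318
Hours: 5, Minutes: 18


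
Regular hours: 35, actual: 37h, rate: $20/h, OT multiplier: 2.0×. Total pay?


$780.00

Regular: 35h × $20 = $700.00
Overtime: 37 - 35 = 2h
OT pay: 2h × $20 × 2.0 = $80.00
Total = $700.00 + $80.00 = $780.00


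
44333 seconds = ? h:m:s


Hours: 44333 ÷ 3600 = 12 remainder 1133
Minutes: 1133 ÷ 60 = 18 remainder 53
Seconds: 53

12h 18m 53s


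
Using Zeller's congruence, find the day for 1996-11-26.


Tuesday

Zeller's congruence:
q=26, m=11, k=96, j=19
h = (26 + ⌊13×12/5⌋ + 96 + ⌊96/4⌋ + ⌊19/4⌋ - 2×19) mod 7
= (26 + 31 + 96 + 24 + 4 - 38) mod 7
= 143 mod 7 = 3
h=3 → Tuesday


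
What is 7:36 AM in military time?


07:36

Input: 7:36 AM
AM hour stays: 7


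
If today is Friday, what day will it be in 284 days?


Tuesday

Start: Friday (index 4)
(4 + 284) mod 7
= 288 mod 7
= 1
Index 1 → Tuesday


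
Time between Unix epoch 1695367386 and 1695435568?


68182 seconds (18.9 hours / 0.79 days)

Difference = 1695435568 - 1695367386 = 68182 seconds
In hours: 68182 / 3600 ≈ 18.9
In days: 68182 / 86400 ≈ 0.79


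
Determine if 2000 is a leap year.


Yes

Rules: divisible by 4 AND (not by 100 OR by 400)
2000 ÷ 4 = 500 exactly → divisible by 4
2000 ÷ 100 = 20 exactly → divisible by 100
2000 ÷ 400 = 5 exactly → divisible by 400
Divisible by 400 → leap year


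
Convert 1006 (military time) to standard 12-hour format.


Hour: 10
10 < 12 → AM

10:06 AM


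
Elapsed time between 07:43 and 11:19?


End time in minutes: 11×60 + 19 = 679
Start time in minutes: 7×60 + 43 = 463
Difference = 679 - 463 = 216 minutes
= 3 hours 36 minutes

3h 36m


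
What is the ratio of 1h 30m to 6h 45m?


Duration 1: 90 minutes
Duration 2: 405 minutes
Ratio = 90:405
GCD = 45
Simplified = 2:9
As a decimal: 2/9 ≈ 0.22

2:9 (0.22)


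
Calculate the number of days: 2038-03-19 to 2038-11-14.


240 days

From March 19, 2038 to November 14, 2038
Rest of March 2038: 31 - 19 = 12
Full months: April 30, May 31, June 30, July 31, August 31, September 30, October 31
Days into November 2038: 14
Total = 12 + 30 + 31 + 30 + 31 + 31 + 30 + 31 + 14 = 240 days


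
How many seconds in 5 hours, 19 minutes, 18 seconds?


19158 seconds

Hours: 5 × 3600 = 18000
Minutes: 19 × 60 = 1140
Seconds: 18
Total = 18000 + 1140 + 18 = 19158


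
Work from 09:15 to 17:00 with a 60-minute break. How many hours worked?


Total time = (17×60+0) - (9×60+15)
= 1020 - 555 = 465 min
Minus break: 465 - 60 = 405 min
= 6h 45m

6h 45m (405 minutes)


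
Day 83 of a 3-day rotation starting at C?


Shifts: A, B, C
Start: C (index 2)
Day 83: (2 + 83 - 1) mod 3
= 84 mod 3
= 0
Index 0 → shift A

Shift A


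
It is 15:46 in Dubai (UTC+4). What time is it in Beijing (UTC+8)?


Time difference = UTC+8 - UTC+4 = +4 hours
New hour = (15 + 4) mod 24
= 19 mod 24 = 19
Minutes unchanged → 19:46

19:46


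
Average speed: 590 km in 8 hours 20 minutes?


Distance: 590 km
Time: 8h 20m = 500 min = 500/60 = 25/3 hours
Speed = 590 ÷ (25/3) = 590 × 3 / 25 = 1770/25 = 70.8 km/h

70.8 km/h


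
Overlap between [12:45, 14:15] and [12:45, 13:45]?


60 minutes

Meeting A: 765-855 (in minutes from midnight)
Meeting B: 765-825
Overlap start = max(765, 765) = 765
Overlap end = min(855, 825) = 825
Overlap = max(0, 825 - 765) = 60 min


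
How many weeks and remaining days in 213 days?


30 weeks 3 days

Weeks: 213 ÷ 7 = 30 remainder 3


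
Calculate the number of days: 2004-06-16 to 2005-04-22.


310 days

From June 16, 2004 to April 22, 2005
Rest of June 2004: 30 - 16 = 14
Full months: July 31, August 31, September 30, October 31, November 30, December 31, January 31, February 2005 28, March 31
Days into April 2005: 22
Total = 14 + 31 + 31 + 30 + 31 + 30 + 31 + 31 + 28 + 31 + 22 = 310 days


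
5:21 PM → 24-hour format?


Input: 5:21 PM
PM: 5 + 12 = 17

17:21


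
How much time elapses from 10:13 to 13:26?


End time in minutes: 13×60 + 26 = 806
Start time in minutes: 10×60 + 13 = 613
Difference = 806 - 613 = 193 minutes
= 3 hours 13 minutes

3h 13m


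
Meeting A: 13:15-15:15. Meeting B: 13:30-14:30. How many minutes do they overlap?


Meeting A: 795-915 (in minutes from midnight)
Meeting B: 810-870
Overlap start = max(795, 810) = 810
Overlap end = min(915, 870) = 870
Overlap = max(0, 870 - 810) = 60 min

60 minutes


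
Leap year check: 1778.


Rules: divisible by 4 AND (not by 100 OR by 400)
1778 ÷ 4 = 444 remainder 2 → not divisible by 4
Not divisible by 4 → not a leap year

No


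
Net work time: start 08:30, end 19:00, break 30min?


10h 0m (600 minutes)

Total time = (19×60+0) - (8×60+30)
= 1140 - 510 = 630 min
Minus break: 630 - 30 = 600 min
= 10h 0m


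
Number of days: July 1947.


31 days

Month: July (month 7)
July has 31 days


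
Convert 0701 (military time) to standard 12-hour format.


7:01 AM

Hour: 7
7 < 12 → AM


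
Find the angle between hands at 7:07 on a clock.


Hour hand = 7×30 + 7×0.5 = 213.5°
Minute hand = 7×6 = 42°
Difference = |213.5 - 42| = 171.5°

171.5°


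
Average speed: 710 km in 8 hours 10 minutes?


86.9 km/h

Distance: 710 km
Time: 8h 10m = 490 min = 490/60 = 49/6 hours
Speed = 710 ÷ (49/6) = 710 × 6 / 49 = 4260/49 ≈ 86.9 km/h


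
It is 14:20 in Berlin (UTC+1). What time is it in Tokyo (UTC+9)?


Time difference = UTC+9 - UTC+1 = +8 hours
New hour = (14 + 8) mod 24
= 22 mod 24 = 22
Minutes unchanged → 22:20

22:20


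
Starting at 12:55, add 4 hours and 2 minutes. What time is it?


16:57

Start: 775 minutes from midnight
Add: 242 minutes
Total: 1017 minutes
Hours: 1017 ÷ 60 = 16 remainder 57


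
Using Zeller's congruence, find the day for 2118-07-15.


Zeller's congruence:
q=15, m=7, k=18, j=21
h = (15 + ⌊13×8/5⌋ + 18 + ⌊18/4⌋ + ⌊21/4⌋ - 2×21) mod 7
= (15 + 20 + 18 + 4 + 5 - 42) mod 7
= 20 mod 7 = 6
h=6 → Friday

Friday


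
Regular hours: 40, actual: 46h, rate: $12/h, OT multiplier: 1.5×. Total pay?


Regular: 40h × $12 = $480.00
Overtime: 46 - 40 = 6h
OT pay: 6h × $12 × 1.5 = $108.00
Total = $480.00 + $108.00 = $588.00

$588.00


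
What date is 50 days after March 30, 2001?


Start: March 30, 2001
Add 50 days
March 30 → April 1: 31 - 30 + 1 = 2 days (50 - 2 = 48 left)
April 1 → May 1: 30 - 1 + 1 = 30 days (48 - 30 = 18 left)
May 1 + 18 = May 19, 2001

May 19, 2001


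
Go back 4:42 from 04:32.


Start: 272 minutes from midnight
Subtract: 282 minutes
Remaining: 272 - 282 = -10
Negative → add 24×60 = 1430
Hours: 23, Minutes: 50

23:50


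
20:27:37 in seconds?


73657 seconds

Hours: 20 × 3600 = 72000
Minutes: 27 × 60 = 1620
Seconds: 37
Total = 72000 + 1620 + 37 = 73657


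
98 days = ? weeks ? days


Weeks: 98 ÷ 7 = 14 remainder 0

14 weeks 0 days


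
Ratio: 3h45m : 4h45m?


15:19 (0.79)

Duration 1: 225 minutes
Duration 2: 285 minutes
Ratio = 225:285
GCD = 15
Simplified = 15:19
As a decimal: 15/19 ≈ 0.79


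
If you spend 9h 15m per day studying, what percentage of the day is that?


Time: 555 minutes
Day: 1440 minutes
Percentage = (555/1440) × 100 ≈ 38.5%

38.5%


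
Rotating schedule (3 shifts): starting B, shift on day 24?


Shifts: A, B, C
Start: B (index 1)
Day 24: (1 + 24 - 1) mod 3
= 24 mod 3
= 0
Index 0 → shift A

Shift A


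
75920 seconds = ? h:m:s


21h 5m 20s

Hours: 75920 ÷ 3600 = 21 remainder 320
Minutes: 320 ÷ 60 = 5 remainder 20
Seconds: 20


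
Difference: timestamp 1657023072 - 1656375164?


647908 seconds (180.0 hours / 7.50 days)

Difference = 1657023072 - 1656375164 = 647908 seconds
In hours: 647908 / 3600 ≈ 180.0
In days: 647908 / 86400 ≈ 7.50


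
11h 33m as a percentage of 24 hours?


Total minutes: 11×60 + 33 = 693
Day = 24×60 = 1440 minutes
Fraction = 693/1440 ≈ 0.4813
As a percentage: 693/1440 × 100 ≈ 48.13%

0.4813 (48.13%)


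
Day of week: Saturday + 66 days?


Start: Saturday (index 5)
(5 + 66) mod 7
= 71 mod 7
= 1
Index 1 → Tuesday

Tuesday


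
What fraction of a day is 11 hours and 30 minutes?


0.4792 (47.92%)

Total minutes: 11×60 + 30 = 690
Day = 24×60 = 1440 minutes
Fraction = 690/1440 ≈ 0.4792
As a percentage: 690/1440 × 100 ≈ 47.92%


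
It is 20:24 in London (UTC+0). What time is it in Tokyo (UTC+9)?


Time difference = UTC+9 - UTC+0 = +9 hours
New hour = (20 + 9) mod 24
= 29 mod 24 = 5
Minutes unchanged → 05:24; 29 ≥ 24 → next day

05:24 (next day)


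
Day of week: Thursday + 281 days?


Friday

Start: Thursday (index 3)
(3 + 281) mod 7
= 284 mod 7
= 4
Index 4 → Friday


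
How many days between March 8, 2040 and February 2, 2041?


From March 8, 2040 to February 2, 2041
Rest of March 2040: 31 - 8 = 23
Full months: April 30, May 31, June 30, July 31, August 31, September 30, October 31, November 30, December 31, January 31
Days into February 2041: 2
Total = 23 + 30 + 31 + 30 + 31 + 31 + 30 + 31 + 30 + 31 + 31 + 2 = 331 days

331 days


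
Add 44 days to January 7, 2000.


February 20, 2000

Start: January 7, 2000
Add 44 days
January 7 → February 1: 31 - 7 + 1 = 25 days (44 - 25 = 19 left)
February 1 + 19 = February 20, 2000


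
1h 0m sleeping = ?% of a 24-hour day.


Time: 60 minutes
Day: 1440 minutes
Percentage = (60/1440) × 100 ≈ 4.2%

4.2%


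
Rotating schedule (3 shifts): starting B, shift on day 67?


Shift B

Shifts: A, B, C
Start: B (index 1)
Day 67: (1 + 67 - 1) mod 3
= 67 mod 3
= 1
Index 1 → shift B


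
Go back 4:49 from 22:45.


17:56

Start: 1365 minutes from midnight
Subtract: 289 minutes
Remaining: 1365 - 289 = 1076
Hours: 17, Minutes: 56


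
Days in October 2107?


31 days

Month: October (month 10)
October has 31 days


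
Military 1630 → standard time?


Hour: 16
16 - 12 = 4 → PM

4:30 PM


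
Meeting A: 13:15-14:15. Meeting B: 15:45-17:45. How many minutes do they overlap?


0 minutes

Meeting A: 795-855 (in minutes from midnight)
Meeting B: 945-1065
Overlap start = max(795, 945) = 945
Overlap end = min(855, 1065) = 855
Overlap = max(0, 855 - 945) = 0 min


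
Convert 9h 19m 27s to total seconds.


33567 seconds

Hours: 9 × 3600 = 32400
Minutes: 19 × 60 = 1140
Seconds: 27
Total = 32400 + 1140 + 27 = 33567


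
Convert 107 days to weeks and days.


Weeks: 107 ÷ 7 = 15 remainder 2

15 weeks 2 days


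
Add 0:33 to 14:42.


15:15

Start: 882 minutes from midnight
Add: 33 minutes
Total: 915 minutes
Hours: 915 ÷ 60 = 15 remainder 15


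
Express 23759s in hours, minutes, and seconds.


6h 35m 59s

Hours: 23759 ÷ 3600 = 6 remainder 2159
Minutes: 2159 ÷ 60 = 35 remainder 59
Seconds: 59


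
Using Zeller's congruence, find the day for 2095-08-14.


Sunday

Zeller's congruence:
q=14, m=8, k=95, j=20
h = (14 + ⌊13×9/5⌋ + 95 + ⌊95/4⌋ + ⌊20/4⌋ - 2×20) mod 7
= (14 + 23 + 95 + 23 + 5 - 40) mod 7
= 120 mod 7 = 1
h=1 → Sunday


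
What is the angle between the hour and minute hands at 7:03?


Hour hand = 7×30 + 3×0.5 = 211.5°
Minute hand = 3×6 = 18°
Difference = |211.5 - 18| = 193.5°
Since > 180°: 360 - 193.5 = 166.5°

166.5°
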